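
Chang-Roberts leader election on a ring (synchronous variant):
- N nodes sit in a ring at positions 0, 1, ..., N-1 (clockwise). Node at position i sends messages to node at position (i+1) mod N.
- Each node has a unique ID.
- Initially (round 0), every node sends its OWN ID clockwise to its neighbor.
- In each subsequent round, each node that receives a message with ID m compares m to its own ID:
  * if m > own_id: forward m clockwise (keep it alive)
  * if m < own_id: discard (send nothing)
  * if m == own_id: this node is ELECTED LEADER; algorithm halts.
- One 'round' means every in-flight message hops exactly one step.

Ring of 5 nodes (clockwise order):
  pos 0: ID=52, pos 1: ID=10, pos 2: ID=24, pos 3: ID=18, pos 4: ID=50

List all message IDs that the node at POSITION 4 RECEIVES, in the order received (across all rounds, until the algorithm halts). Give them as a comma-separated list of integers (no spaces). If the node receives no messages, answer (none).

Answer: 18,24,52

Derivation:
Round 1: pos1(id10) recv 52: fwd; pos2(id24) recv 10: drop; pos3(id18) recv 24: fwd; pos4(id50) recv 18: drop; pos0(id52) recv 50: drop
Round 2: pos2(id24) recv 52: fwd; pos4(id50) recv 24: drop
Round 3: pos3(id18) recv 52: fwd
Round 4: pos4(id50) recv 52: fwd
Round 5: pos0(id52) recv 52: ELECTED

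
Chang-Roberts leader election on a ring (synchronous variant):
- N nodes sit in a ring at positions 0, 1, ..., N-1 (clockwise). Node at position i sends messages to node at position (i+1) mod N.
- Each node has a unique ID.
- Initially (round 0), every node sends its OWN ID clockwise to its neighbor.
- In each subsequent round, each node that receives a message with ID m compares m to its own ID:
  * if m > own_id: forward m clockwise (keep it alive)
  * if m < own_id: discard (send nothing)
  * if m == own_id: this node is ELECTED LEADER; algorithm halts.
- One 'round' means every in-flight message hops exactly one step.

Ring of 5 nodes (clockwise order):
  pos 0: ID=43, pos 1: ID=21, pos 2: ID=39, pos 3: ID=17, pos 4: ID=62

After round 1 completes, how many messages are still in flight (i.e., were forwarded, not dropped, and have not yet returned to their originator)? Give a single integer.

Answer: 3

Derivation:
Round 1: pos1(id21) recv 43: fwd; pos2(id39) recv 21: drop; pos3(id17) recv 39: fwd; pos4(id62) recv 17: drop; pos0(id43) recv 62: fwd
After round 1: 3 messages still in flight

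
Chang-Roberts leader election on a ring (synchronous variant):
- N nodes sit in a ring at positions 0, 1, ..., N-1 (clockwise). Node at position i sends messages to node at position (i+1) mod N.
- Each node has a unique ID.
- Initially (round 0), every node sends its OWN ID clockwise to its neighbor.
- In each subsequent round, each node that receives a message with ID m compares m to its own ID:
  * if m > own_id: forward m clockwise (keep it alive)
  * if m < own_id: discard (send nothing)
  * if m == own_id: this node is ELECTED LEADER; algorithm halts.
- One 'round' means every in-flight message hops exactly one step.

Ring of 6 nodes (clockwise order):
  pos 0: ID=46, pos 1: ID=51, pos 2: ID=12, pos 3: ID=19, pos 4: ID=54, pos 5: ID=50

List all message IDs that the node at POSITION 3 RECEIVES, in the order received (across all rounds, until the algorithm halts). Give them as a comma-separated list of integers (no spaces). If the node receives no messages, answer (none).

Round 1: pos1(id51) recv 46: drop; pos2(id12) recv 51: fwd; pos3(id19) recv 12: drop; pos4(id54) recv 19: drop; pos5(id50) recv 54: fwd; pos0(id46) recv 50: fwd
Round 2: pos3(id19) recv 51: fwd; pos0(id46) recv 54: fwd; pos1(id51) recv 50: drop
Round 3: pos4(id54) recv 51: drop; pos1(id51) recv 54: fwd
Round 4: pos2(id12) recv 54: fwd
Round 5: pos3(id19) recv 54: fwd
Round 6: pos4(id54) recv 54: ELECTED

Answer: 12,51,54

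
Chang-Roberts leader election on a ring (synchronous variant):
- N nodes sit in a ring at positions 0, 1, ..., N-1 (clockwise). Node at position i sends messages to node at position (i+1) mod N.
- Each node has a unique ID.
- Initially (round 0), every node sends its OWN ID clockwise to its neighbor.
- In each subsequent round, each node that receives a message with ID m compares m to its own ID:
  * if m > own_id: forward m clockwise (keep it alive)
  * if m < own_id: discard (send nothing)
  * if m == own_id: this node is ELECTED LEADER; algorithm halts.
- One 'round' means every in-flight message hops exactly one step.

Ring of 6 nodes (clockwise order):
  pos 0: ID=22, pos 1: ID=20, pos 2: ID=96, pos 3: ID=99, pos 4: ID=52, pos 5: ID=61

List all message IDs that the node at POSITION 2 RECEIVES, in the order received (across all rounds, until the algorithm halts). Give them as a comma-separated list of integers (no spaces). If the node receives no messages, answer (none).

Round 1: pos1(id20) recv 22: fwd; pos2(id96) recv 20: drop; pos3(id99) recv 96: drop; pos4(id52) recv 99: fwd; pos5(id61) recv 52: drop; pos0(id22) recv 61: fwd
Round 2: pos2(id96) recv 22: drop; pos5(id61) recv 99: fwd; pos1(id20) recv 61: fwd
Round 3: pos0(id22) recv 99: fwd; pos2(id96) recv 61: drop
Round 4: pos1(id20) recv 99: fwd
Round 5: pos2(id96) recv 99: fwd
Round 6: pos3(id99) recv 99: ELECTED

Answer: 20,22,61,99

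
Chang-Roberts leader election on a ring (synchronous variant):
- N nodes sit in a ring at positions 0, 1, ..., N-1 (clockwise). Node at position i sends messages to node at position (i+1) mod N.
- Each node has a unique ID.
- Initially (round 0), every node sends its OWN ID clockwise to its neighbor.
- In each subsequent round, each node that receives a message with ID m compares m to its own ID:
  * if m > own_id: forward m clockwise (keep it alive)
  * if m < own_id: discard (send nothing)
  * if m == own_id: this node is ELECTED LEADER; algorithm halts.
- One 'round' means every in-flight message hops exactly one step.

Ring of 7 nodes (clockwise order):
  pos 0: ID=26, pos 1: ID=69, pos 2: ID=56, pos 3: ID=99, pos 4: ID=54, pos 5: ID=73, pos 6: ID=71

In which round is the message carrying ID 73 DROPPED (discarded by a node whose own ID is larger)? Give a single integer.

Round 1: pos1(id69) recv 26: drop; pos2(id56) recv 69: fwd; pos3(id99) recv 56: drop; pos4(id54) recv 99: fwd; pos5(id73) recv 54: drop; pos6(id71) recv 73: fwd; pos0(id26) recv 71: fwd
Round 2: pos3(id99) recv 69: drop; pos5(id73) recv 99: fwd; pos0(id26) recv 73: fwd; pos1(id69) recv 71: fwd
Round 3: pos6(id71) recv 99: fwd; pos1(id69) recv 73: fwd; pos2(id56) recv 71: fwd
Round 4: pos0(id26) recv 99: fwd; pos2(id56) recv 73: fwd; pos3(id99) recv 71: drop
Round 5: pos1(id69) recv 99: fwd; pos3(id99) recv 73: drop
Round 6: pos2(id56) recv 99: fwd
Round 7: pos3(id99) recv 99: ELECTED
Message ID 73 originates at pos 5; dropped at pos 3 in round 5

Answer: 5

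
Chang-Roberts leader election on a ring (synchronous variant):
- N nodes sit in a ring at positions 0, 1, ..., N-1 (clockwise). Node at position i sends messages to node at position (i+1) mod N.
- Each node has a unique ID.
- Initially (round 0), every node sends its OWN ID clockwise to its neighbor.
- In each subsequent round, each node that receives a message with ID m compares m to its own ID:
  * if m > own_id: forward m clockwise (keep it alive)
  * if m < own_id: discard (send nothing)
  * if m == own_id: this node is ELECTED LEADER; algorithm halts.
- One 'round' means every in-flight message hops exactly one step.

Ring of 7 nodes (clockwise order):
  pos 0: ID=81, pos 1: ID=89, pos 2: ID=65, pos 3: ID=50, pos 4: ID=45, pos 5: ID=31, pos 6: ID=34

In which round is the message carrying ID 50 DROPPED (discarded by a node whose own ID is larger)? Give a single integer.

Round 1: pos1(id89) recv 81: drop; pos2(id65) recv 89: fwd; pos3(id50) recv 65: fwd; pos4(id45) recv 50: fwd; pos5(id31) recv 45: fwd; pos6(id34) recv 31: drop; pos0(id81) recv 34: drop
Round 2: pos3(id50) recv 89: fwd; pos4(id45) recv 65: fwd; pos5(id31) recv 50: fwd; pos6(id34) recv 45: fwd
Round 3: pos4(id45) recv 89: fwd; pos5(id31) recv 65: fwd; pos6(id34) recv 50: fwd; pos0(id81) recv 45: drop
Round 4: pos5(id31) recv 89: fwd; pos6(id34) recv 65: fwd; pos0(id81) recv 50: drop
Round 5: pos6(id34) recv 89: fwd; pos0(id81) recv 65: drop
Round 6: pos0(id81) recv 89: fwd
Round 7: pos1(id89) recv 89: ELECTED
Message ID 50 originates at pos 3; dropped at pos 0 in round 4

Answer: 4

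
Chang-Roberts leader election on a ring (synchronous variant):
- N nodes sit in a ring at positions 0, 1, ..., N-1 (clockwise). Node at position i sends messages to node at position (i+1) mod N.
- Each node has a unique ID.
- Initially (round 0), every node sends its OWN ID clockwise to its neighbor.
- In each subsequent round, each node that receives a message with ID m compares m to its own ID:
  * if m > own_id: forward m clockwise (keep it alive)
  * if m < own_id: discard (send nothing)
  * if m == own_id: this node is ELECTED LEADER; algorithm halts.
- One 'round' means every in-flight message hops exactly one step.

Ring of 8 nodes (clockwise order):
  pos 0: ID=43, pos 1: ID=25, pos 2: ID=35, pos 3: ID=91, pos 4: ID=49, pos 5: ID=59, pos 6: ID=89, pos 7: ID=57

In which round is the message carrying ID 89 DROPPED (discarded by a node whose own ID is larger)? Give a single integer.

Answer: 5

Derivation:
Round 1: pos1(id25) recv 43: fwd; pos2(id35) recv 25: drop; pos3(id91) recv 35: drop; pos4(id49) recv 91: fwd; pos5(id59) recv 49: drop; pos6(id89) recv 59: drop; pos7(id57) recv 89: fwd; pos0(id43) recv 57: fwd
Round 2: pos2(id35) recv 43: fwd; pos5(id59) recv 91: fwd; pos0(id43) recv 89: fwd; pos1(id25) recv 57: fwd
Round 3: pos3(id91) recv 43: drop; pos6(id89) recv 91: fwd; pos1(id25) recv 89: fwd; pos2(id35) recv 57: fwd
Round 4: pos7(id57) recv 91: fwd; pos2(id35) recv 89: fwd; pos3(id91) recv 57: drop
Round 5: pos0(id43) recv 91: fwd; pos3(id91) recv 89: drop
Round 6: pos1(id25) recv 91: fwd
Round 7: pos2(id35) recv 91: fwd
Round 8: pos3(id91) recv 91: ELECTED
Message ID 89 originates at pos 6; dropped at pos 3 in round 5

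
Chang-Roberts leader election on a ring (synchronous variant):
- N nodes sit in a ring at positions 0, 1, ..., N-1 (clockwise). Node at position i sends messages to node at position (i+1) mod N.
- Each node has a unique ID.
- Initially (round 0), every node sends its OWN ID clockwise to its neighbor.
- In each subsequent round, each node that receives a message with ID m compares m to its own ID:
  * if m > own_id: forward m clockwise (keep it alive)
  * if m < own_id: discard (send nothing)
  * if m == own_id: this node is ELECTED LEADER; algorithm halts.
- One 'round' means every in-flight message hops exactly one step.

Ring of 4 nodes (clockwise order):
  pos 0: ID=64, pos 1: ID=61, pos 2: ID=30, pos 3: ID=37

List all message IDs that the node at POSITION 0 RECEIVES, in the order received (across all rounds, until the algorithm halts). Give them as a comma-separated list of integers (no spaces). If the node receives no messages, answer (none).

Answer: 37,61,64

Derivation:
Round 1: pos1(id61) recv 64: fwd; pos2(id30) recv 61: fwd; pos3(id37) recv 30: drop; pos0(id64) recv 37: drop
Round 2: pos2(id30) recv 64: fwd; pos3(id37) recv 61: fwd
Round 3: pos3(id37) recv 64: fwd; pos0(id64) recv 61: drop
Round 4: pos0(id64) recv 64: ELECTED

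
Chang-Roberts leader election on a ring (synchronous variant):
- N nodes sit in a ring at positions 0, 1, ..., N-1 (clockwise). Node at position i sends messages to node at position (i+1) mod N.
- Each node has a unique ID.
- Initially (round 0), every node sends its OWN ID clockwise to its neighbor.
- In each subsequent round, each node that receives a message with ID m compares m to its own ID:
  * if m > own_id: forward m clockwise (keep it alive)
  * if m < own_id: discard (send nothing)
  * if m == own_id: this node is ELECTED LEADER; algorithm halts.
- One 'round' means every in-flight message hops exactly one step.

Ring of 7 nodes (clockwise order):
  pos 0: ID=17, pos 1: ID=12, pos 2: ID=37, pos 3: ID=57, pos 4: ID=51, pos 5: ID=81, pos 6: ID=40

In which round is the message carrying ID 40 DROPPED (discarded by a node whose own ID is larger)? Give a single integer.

Answer: 4

Derivation:
Round 1: pos1(id12) recv 17: fwd; pos2(id37) recv 12: drop; pos3(id57) recv 37: drop; pos4(id51) recv 57: fwd; pos5(id81) recv 51: drop; pos6(id40) recv 81: fwd; pos0(id17) recv 40: fwd
Round 2: pos2(id37) recv 17: drop; pos5(id81) recv 57: drop; pos0(id17) recv 81: fwd; pos1(id12) recv 40: fwd
Round 3: pos1(id12) recv 81: fwd; pos2(id37) recv 40: fwd
Round 4: pos2(id37) recv 81: fwd; pos3(id57) recv 40: drop
Round 5: pos3(id57) recv 81: fwd
Round 6: pos4(id51) recv 81: fwd
Round 7: pos5(id81) recv 81: ELECTED
Message ID 40 originates at pos 6; dropped at pos 3 in round 4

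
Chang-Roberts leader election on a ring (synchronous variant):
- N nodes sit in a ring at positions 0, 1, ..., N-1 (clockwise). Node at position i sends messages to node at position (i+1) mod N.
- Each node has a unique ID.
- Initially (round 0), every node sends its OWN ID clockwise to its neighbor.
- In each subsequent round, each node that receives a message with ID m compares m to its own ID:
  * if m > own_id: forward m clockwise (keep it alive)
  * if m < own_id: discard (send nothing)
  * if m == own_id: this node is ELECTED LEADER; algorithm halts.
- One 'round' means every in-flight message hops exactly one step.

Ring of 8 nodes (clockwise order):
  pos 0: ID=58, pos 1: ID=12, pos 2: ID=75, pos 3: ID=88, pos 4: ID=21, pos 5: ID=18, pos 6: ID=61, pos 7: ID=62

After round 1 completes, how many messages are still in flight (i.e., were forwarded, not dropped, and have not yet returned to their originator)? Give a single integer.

Answer: 4

Derivation:
Round 1: pos1(id12) recv 58: fwd; pos2(id75) recv 12: drop; pos3(id88) recv 75: drop; pos4(id21) recv 88: fwd; pos5(id18) recv 21: fwd; pos6(id61) recv 18: drop; pos7(id62) recv 61: drop; pos0(id58) recv 62: fwd
After round 1: 4 messages still in flight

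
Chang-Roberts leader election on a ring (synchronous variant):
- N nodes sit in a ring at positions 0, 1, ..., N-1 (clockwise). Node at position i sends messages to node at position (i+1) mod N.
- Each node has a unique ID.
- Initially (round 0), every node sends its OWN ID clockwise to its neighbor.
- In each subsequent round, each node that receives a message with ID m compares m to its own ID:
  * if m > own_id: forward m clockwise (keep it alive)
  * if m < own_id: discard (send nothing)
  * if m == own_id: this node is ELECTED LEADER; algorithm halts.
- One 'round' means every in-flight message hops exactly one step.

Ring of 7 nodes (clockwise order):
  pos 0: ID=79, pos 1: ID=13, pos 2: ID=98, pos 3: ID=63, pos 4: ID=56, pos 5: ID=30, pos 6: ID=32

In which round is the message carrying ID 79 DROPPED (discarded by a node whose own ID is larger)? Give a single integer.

Round 1: pos1(id13) recv 79: fwd; pos2(id98) recv 13: drop; pos3(id63) recv 98: fwd; pos4(id56) recv 63: fwd; pos5(id30) recv 56: fwd; pos6(id32) recv 30: drop; pos0(id79) recv 32: drop
Round 2: pos2(id98) recv 79: drop; pos4(id56) recv 98: fwd; pos5(id30) recv 63: fwd; pos6(id32) recv 56: fwd
Round 3: pos5(id30) recv 98: fwd; pos6(id32) recv 63: fwd; pos0(id79) recv 56: drop
Round 4: pos6(id32) recv 98: fwd; pos0(id79) recv 63: drop
Round 5: pos0(id79) recv 98: fwd
Round 6: pos1(id13) recv 98: fwd
Round 7: pos2(id98) recv 98: ELECTED
Message ID 79 originates at pos 0; dropped at pos 2 in round 2

Answer: 2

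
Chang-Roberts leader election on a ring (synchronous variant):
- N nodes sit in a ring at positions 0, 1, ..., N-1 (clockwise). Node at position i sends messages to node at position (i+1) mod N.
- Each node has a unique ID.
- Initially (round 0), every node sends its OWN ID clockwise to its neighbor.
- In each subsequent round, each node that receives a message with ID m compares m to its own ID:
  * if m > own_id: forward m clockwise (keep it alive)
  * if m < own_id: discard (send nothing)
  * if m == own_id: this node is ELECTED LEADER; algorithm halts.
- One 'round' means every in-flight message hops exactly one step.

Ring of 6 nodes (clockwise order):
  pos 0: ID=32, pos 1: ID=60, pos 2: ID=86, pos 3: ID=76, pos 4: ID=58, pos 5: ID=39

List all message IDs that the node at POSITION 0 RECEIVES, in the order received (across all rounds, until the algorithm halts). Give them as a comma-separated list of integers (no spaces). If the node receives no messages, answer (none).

Round 1: pos1(id60) recv 32: drop; pos2(id86) recv 60: drop; pos3(id76) recv 86: fwd; pos4(id58) recv 76: fwd; pos5(id39) recv 58: fwd; pos0(id32) recv 39: fwd
Round 2: pos4(id58) recv 86: fwd; pos5(id39) recv 76: fwd; pos0(id32) recv 58: fwd; pos1(id60) recv 39: drop
Round 3: pos5(id39) recv 86: fwd; pos0(id32) recv 76: fwd; pos1(id60) recv 58: drop
Round 4: pos0(id32) recv 86: fwd; pos1(id60) recv 76: fwd
Round 5: pos1(id60) recv 86: fwd; pos2(id86) recv 76: drop
Round 6: pos2(id86) recv 86: ELECTED

Answer: 39,58,76,86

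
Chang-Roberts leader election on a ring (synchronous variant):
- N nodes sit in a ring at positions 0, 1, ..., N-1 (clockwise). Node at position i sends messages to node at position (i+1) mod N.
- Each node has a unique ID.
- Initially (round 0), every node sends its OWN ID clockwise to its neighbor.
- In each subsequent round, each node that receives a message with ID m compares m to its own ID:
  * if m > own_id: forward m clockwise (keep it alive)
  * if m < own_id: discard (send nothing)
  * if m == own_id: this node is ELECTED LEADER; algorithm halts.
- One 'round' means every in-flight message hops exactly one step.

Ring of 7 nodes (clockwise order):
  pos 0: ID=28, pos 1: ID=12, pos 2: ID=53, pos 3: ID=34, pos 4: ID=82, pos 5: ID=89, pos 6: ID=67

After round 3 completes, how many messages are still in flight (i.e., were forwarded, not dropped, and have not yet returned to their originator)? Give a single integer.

Answer: 2

Derivation:
Round 1: pos1(id12) recv 28: fwd; pos2(id53) recv 12: drop; pos3(id34) recv 53: fwd; pos4(id82) recv 34: drop; pos5(id89) recv 82: drop; pos6(id67) recv 89: fwd; pos0(id28) recv 67: fwd
Round 2: pos2(id53) recv 28: drop; pos4(id82) recv 53: drop; pos0(id28) recv 89: fwd; pos1(id12) recv 67: fwd
Round 3: pos1(id12) recv 89: fwd; pos2(id53) recv 67: fwd
After round 3: 2 messages still in flight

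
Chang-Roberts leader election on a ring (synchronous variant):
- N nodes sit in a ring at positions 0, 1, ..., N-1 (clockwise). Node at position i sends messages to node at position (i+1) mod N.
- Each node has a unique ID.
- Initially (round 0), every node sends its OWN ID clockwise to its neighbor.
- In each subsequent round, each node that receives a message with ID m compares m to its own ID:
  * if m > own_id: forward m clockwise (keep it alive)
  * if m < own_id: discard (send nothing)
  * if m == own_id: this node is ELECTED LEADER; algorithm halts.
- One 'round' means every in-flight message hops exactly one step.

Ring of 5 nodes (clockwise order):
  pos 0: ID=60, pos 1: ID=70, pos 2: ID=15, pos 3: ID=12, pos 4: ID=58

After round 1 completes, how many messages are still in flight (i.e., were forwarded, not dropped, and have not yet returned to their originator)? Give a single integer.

Round 1: pos1(id70) recv 60: drop; pos2(id15) recv 70: fwd; pos3(id12) recv 15: fwd; pos4(id58) recv 12: drop; pos0(id60) recv 58: drop
After round 1: 2 messages still in flight

Answer: 2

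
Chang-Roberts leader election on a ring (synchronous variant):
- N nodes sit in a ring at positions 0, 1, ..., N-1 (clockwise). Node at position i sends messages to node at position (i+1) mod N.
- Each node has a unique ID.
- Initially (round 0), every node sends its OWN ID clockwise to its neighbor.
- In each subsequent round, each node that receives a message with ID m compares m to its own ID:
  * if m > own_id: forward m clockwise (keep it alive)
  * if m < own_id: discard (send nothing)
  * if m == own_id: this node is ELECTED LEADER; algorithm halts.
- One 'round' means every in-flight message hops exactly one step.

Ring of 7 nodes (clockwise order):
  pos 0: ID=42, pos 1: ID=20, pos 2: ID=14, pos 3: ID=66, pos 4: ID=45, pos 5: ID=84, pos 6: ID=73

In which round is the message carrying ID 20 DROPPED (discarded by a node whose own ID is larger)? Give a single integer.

Round 1: pos1(id20) recv 42: fwd; pos2(id14) recv 20: fwd; pos3(id66) recv 14: drop; pos4(id45) recv 66: fwd; pos5(id84) recv 45: drop; pos6(id73) recv 84: fwd; pos0(id42) recv 73: fwd
Round 2: pos2(id14) recv 42: fwd; pos3(id66) recv 20: drop; pos5(id84) recv 66: drop; pos0(id42) recv 84: fwd; pos1(id20) recv 73: fwd
Round 3: pos3(id66) recv 42: drop; pos1(id20) recv 84: fwd; pos2(id14) recv 73: fwd
Round 4: pos2(id14) recv 84: fwd; pos3(id66) recv 73: fwd
Round 5: pos3(id66) recv 84: fwd; pos4(id45) recv 73: fwd
Round 6: pos4(id45) recv 84: fwd; pos5(id84) recv 73: drop
Round 7: pos5(id84) recv 84: ELECTED
Message ID 20 originates at pos 1; dropped at pos 3 in round 2

Answer: 2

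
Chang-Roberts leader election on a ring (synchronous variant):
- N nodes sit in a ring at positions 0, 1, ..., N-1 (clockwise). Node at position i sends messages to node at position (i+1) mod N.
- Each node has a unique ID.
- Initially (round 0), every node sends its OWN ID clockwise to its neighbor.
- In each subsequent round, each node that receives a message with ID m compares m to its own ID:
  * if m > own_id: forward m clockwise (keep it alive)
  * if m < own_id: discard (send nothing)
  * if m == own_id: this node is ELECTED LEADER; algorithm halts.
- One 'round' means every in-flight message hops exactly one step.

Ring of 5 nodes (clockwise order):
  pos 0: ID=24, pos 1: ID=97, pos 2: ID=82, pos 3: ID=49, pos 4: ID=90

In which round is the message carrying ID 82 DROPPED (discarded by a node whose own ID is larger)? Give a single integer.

Answer: 2

Derivation:
Round 1: pos1(id97) recv 24: drop; pos2(id82) recv 97: fwd; pos3(id49) recv 82: fwd; pos4(id90) recv 49: drop; pos0(id24) recv 90: fwd
Round 2: pos3(id49) recv 97: fwd; pos4(id90) recv 82: drop; pos1(id97) recv 90: drop
Round 3: pos4(id90) recv 97: fwd
Round 4: pos0(id24) recv 97: fwd
Round 5: pos1(id97) recv 97: ELECTED
Message ID 82 originates at pos 2; dropped at pos 4 in round 2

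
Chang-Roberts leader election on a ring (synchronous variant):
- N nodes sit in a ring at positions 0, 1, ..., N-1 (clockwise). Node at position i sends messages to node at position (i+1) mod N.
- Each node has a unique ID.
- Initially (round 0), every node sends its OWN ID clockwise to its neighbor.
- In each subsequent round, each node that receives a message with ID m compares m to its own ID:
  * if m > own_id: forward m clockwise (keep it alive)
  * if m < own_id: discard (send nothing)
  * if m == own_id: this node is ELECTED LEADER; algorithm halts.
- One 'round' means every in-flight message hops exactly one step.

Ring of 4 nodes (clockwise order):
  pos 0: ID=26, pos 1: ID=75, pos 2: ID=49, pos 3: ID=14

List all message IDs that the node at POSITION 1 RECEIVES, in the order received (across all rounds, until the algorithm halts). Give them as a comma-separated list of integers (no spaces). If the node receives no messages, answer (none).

Round 1: pos1(id75) recv 26: drop; pos2(id49) recv 75: fwd; pos3(id14) recv 49: fwd; pos0(id26) recv 14: drop
Round 2: pos3(id14) recv 75: fwd; pos0(id26) recv 49: fwd
Round 3: pos0(id26) recv 75: fwd; pos1(id75) recv 49: drop
Round 4: pos1(id75) recv 75: ELECTED

Answer: 26,49,75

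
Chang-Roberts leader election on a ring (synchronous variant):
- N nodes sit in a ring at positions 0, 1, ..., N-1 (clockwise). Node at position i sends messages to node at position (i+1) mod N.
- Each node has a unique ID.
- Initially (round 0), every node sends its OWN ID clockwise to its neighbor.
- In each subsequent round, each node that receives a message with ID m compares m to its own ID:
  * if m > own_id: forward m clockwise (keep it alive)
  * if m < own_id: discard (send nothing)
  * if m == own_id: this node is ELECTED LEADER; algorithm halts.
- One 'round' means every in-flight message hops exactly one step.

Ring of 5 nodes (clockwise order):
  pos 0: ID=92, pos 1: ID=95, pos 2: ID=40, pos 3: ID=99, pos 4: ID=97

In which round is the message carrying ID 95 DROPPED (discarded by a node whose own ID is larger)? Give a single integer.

Answer: 2

Derivation:
Round 1: pos1(id95) recv 92: drop; pos2(id40) recv 95: fwd; pos3(id99) recv 40: drop; pos4(id97) recv 99: fwd; pos0(id92) recv 97: fwd
Round 2: pos3(id99) recv 95: drop; pos0(id92) recv 99: fwd; pos1(id95) recv 97: fwd
Round 3: pos1(id95) recv 99: fwd; pos2(id40) recv 97: fwd
Round 4: pos2(id40) recv 99: fwd; pos3(id99) recv 97: drop
Round 5: pos3(id99) recv 99: ELECTED
Message ID 95 originates at pos 1; dropped at pos 3 in round 2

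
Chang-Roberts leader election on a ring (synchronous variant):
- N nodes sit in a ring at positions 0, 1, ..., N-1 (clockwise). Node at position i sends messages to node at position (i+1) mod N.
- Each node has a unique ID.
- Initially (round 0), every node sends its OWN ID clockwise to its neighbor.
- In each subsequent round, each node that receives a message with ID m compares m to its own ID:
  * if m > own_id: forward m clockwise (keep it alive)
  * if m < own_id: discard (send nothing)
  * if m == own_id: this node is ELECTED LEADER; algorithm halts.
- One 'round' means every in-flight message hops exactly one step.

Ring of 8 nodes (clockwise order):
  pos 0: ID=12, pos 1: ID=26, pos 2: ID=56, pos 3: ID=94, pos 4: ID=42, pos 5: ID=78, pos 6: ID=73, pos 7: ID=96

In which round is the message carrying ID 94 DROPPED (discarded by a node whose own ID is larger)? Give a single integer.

Answer: 4

Derivation:
Round 1: pos1(id26) recv 12: drop; pos2(id56) recv 26: drop; pos3(id94) recv 56: drop; pos4(id42) recv 94: fwd; pos5(id78) recv 42: drop; pos6(id73) recv 78: fwd; pos7(id96) recv 73: drop; pos0(id12) recv 96: fwd
Round 2: pos5(id78) recv 94: fwd; pos7(id96) recv 78: drop; pos1(id26) recv 96: fwd
Round 3: pos6(id73) recv 94: fwd; pos2(id56) recv 96: fwd
Round 4: pos7(id96) recv 94: drop; pos3(id94) recv 96: fwd
Round 5: pos4(id42) recv 96: fwd
Round 6: pos5(id78) recv 96: fwd
Round 7: pos6(id73) recv 96: fwd
Round 8: pos7(id96) recv 96: ELECTED
Message ID 94 originates at pos 3; dropped at pos 7 in round 4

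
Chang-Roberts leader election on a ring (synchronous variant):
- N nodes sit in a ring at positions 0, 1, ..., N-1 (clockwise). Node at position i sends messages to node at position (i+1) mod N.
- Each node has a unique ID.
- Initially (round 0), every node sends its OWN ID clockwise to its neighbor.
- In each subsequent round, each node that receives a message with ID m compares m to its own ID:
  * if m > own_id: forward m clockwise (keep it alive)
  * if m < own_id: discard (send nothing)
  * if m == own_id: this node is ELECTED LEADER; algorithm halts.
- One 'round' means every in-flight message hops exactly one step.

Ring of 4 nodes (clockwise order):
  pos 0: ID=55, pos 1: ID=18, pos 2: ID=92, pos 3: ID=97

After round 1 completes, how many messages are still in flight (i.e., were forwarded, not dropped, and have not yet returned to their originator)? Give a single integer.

Round 1: pos1(id18) recv 55: fwd; pos2(id92) recv 18: drop; pos3(id97) recv 92: drop; pos0(id55) recv 97: fwd
After round 1: 2 messages still in flight

Answer: 2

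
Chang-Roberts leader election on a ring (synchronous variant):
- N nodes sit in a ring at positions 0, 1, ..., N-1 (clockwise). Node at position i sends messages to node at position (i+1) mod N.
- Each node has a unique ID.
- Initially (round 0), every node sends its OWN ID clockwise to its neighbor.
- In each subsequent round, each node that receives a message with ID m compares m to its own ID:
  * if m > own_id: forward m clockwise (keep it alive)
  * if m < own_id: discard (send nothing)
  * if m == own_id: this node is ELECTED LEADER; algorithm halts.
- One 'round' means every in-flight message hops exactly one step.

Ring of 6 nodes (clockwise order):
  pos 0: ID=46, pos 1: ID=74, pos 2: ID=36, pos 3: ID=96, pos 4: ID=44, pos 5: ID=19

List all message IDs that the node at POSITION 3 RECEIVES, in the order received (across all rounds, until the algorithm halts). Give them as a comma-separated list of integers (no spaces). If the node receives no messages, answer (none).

Answer: 36,74,96

Derivation:
Round 1: pos1(id74) recv 46: drop; pos2(id36) recv 74: fwd; pos3(id96) recv 36: drop; pos4(id44) recv 96: fwd; pos5(id19) recv 44: fwd; pos0(id46) recv 19: drop
Round 2: pos3(id96) recv 74: drop; pos5(id19) recv 96: fwd; pos0(id46) recv 44: drop
Round 3: pos0(id46) recv 96: fwd
Round 4: pos1(id74) recv 96: fwd
Round 5: pos2(id36) recv 96: fwd
Round 6: pos3(id96) recv 96: ELECTED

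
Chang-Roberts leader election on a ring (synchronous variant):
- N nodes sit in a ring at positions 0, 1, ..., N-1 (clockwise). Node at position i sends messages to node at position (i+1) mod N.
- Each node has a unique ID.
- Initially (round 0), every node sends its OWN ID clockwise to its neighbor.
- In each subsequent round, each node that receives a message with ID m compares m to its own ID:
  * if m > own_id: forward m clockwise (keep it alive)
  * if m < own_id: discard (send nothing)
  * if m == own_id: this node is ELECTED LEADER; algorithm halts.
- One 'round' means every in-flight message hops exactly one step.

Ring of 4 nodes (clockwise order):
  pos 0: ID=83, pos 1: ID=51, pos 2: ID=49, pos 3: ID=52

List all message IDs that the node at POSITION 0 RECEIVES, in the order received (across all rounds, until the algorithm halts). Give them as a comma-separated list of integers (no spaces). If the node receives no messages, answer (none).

Answer: 52,83

Derivation:
Round 1: pos1(id51) recv 83: fwd; pos2(id49) recv 51: fwd; pos3(id52) recv 49: drop; pos0(id83) recv 52: drop
Round 2: pos2(id49) recv 83: fwd; pos3(id52) recv 51: drop
Round 3: pos3(id52) recv 83: fwd
Round 4: pos0(id83) recv 83: ELECTED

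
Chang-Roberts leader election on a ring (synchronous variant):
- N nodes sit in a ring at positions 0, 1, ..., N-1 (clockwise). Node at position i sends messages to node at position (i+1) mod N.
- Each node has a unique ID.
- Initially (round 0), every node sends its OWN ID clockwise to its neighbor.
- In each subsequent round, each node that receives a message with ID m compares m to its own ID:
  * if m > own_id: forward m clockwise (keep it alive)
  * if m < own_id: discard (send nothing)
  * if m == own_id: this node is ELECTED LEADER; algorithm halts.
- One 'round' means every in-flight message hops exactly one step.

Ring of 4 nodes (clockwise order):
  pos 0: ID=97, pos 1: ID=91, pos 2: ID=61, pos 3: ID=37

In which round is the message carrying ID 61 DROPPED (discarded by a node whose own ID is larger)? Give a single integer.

Answer: 2

Derivation:
Round 1: pos1(id91) recv 97: fwd; pos2(id61) recv 91: fwd; pos3(id37) recv 61: fwd; pos0(id97) recv 37: drop
Round 2: pos2(id61) recv 97: fwd; pos3(id37) recv 91: fwd; pos0(id97) recv 61: drop
Round 3: pos3(id37) recv 97: fwd; pos0(id97) recv 91: drop
Round 4: pos0(id97) recv 97: ELECTED
Message ID 61 originates at pos 2; dropped at pos 0 in round 2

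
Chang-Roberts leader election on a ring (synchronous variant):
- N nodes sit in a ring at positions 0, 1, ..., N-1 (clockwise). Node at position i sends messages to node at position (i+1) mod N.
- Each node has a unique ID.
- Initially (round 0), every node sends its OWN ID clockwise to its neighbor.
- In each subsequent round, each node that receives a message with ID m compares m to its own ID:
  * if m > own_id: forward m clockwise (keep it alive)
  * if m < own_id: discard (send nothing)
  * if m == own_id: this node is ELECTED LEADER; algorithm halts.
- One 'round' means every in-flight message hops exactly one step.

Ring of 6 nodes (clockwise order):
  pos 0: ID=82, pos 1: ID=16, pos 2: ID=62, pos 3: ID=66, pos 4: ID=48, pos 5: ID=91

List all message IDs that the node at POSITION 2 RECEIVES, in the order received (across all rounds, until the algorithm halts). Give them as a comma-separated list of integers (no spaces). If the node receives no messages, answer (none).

Round 1: pos1(id16) recv 82: fwd; pos2(id62) recv 16: drop; pos3(id66) recv 62: drop; pos4(id48) recv 66: fwd; pos5(id91) recv 48: drop; pos0(id82) recv 91: fwd
Round 2: pos2(id62) recv 82: fwd; pos5(id91) recv 66: drop; pos1(id16) recv 91: fwd
Round 3: pos3(id66) recv 82: fwd; pos2(id62) recv 91: fwd
Round 4: pos4(id48) recv 82: fwd; pos3(id66) recv 91: fwd
Round 5: pos5(id91) recv 82: drop; pos4(id48) recv 91: fwd
Round 6: pos5(id91) recv 91: ELECTED

Answer: 16,82,91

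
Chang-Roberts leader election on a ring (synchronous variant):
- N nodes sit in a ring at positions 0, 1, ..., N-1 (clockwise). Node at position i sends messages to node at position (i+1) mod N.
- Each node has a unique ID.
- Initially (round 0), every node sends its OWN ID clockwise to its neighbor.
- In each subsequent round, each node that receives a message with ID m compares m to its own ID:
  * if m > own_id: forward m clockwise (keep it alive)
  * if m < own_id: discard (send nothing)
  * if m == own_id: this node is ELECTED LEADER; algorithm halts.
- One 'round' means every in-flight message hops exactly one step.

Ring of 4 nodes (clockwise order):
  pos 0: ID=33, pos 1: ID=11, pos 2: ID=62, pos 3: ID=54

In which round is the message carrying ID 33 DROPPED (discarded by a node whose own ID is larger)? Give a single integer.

Round 1: pos1(id11) recv 33: fwd; pos2(id62) recv 11: drop; pos3(id54) recv 62: fwd; pos0(id33) recv 54: fwd
Round 2: pos2(id62) recv 33: drop; pos0(id33) recv 62: fwd; pos1(id11) recv 54: fwd
Round 3: pos1(id11) recv 62: fwd; pos2(id62) recv 54: drop
Round 4: pos2(id62) recv 62: ELECTED
Message ID 33 originates at pos 0; dropped at pos 2 in round 2

Answer: 2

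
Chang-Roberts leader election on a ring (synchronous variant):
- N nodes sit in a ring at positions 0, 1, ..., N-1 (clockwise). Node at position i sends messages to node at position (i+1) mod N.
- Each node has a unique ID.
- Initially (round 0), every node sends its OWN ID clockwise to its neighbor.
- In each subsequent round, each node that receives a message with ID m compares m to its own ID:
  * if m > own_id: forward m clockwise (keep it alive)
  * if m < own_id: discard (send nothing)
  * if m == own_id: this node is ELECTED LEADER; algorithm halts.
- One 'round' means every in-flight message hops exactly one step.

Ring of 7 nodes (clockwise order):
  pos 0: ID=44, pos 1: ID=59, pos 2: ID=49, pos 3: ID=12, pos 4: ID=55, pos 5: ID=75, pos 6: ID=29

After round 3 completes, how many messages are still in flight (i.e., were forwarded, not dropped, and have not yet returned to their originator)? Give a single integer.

Answer: 2

Derivation:
Round 1: pos1(id59) recv 44: drop; pos2(id49) recv 59: fwd; pos3(id12) recv 49: fwd; pos4(id55) recv 12: drop; pos5(id75) recv 55: drop; pos6(id29) recv 75: fwd; pos0(id44) recv 29: drop
Round 2: pos3(id12) recv 59: fwd; pos4(id55) recv 49: drop; pos0(id44) recv 75: fwd
Round 3: pos4(id55) recv 59: fwd; pos1(id59) recv 75: fwd
After round 3: 2 messages still in flight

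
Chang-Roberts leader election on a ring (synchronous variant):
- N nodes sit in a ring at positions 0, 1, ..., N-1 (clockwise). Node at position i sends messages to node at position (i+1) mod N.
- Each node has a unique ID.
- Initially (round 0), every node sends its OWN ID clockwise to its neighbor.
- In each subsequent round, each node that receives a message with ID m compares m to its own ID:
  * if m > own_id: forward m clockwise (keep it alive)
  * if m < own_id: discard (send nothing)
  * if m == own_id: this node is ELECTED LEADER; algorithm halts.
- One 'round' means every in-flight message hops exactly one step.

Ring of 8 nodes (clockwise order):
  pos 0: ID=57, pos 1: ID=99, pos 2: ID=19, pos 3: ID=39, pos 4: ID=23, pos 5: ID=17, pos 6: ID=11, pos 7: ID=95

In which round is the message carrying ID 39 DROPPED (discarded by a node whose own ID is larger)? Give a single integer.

Round 1: pos1(id99) recv 57: drop; pos2(id19) recv 99: fwd; pos3(id39) recv 19: drop; pos4(id23) recv 39: fwd; pos5(id17) recv 23: fwd; pos6(id11) recv 17: fwd; pos7(id95) recv 11: drop; pos0(id57) recv 95: fwd
Round 2: pos3(id39) recv 99: fwd; pos5(id17) recv 39: fwd; pos6(id11) recv 23: fwd; pos7(id95) recv 17: drop; pos1(id99) recv 95: drop
Round 3: pos4(id23) recv 99: fwd; pos6(id11) recv 39: fwd; pos7(id95) recv 23: drop
Round 4: pos5(id17) recv 99: fwd; pos7(id95) recv 39: drop
Round 5: pos6(id11) recv 99: fwd
Round 6: pos7(id95) recv 99: fwd
Round 7: pos0(id57) recv 99: fwd
Round 8: pos1(id99) recv 99: ELECTED
Message ID 39 originates at pos 3; dropped at pos 7 in round 4

Answer: 4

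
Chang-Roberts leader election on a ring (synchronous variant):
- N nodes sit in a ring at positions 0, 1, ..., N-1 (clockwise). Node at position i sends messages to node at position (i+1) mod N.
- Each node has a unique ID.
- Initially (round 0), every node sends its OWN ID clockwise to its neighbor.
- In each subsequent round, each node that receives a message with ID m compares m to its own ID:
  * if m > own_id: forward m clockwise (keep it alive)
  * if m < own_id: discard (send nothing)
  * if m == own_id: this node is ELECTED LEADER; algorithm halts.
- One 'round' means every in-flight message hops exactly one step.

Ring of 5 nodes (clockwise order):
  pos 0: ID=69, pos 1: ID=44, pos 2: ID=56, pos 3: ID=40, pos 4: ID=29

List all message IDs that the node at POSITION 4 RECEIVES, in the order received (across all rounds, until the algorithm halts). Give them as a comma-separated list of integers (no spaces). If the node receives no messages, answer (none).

Round 1: pos1(id44) recv 69: fwd; pos2(id56) recv 44: drop; pos3(id40) recv 56: fwd; pos4(id29) recv 40: fwd; pos0(id69) recv 29: drop
Round 2: pos2(id56) recv 69: fwd; pos4(id29) recv 56: fwd; pos0(id69) recv 40: drop
Round 3: pos3(id40) recv 69: fwd; pos0(id69) recv 56: drop
Round 4: pos4(id29) recv 69: fwd
Round 5: pos0(id69) recv 69: ELECTED

Answer: 40,56,69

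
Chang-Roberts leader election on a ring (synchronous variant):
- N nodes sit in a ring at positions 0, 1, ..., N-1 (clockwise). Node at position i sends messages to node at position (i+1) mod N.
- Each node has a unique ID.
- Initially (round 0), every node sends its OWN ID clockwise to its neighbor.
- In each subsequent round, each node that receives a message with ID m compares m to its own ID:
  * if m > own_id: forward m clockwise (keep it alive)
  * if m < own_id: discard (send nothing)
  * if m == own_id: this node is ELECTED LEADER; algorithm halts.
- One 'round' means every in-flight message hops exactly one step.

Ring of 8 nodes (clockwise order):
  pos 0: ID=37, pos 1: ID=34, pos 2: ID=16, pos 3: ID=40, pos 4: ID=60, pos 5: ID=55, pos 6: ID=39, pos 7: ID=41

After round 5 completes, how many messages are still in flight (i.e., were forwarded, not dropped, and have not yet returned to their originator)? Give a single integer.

Round 1: pos1(id34) recv 37: fwd; pos2(id16) recv 34: fwd; pos3(id40) recv 16: drop; pos4(id60) recv 40: drop; pos5(id55) recv 60: fwd; pos6(id39) recv 55: fwd; pos7(id41) recv 39: drop; pos0(id37) recv 41: fwd
Round 2: pos2(id16) recv 37: fwd; pos3(id40) recv 34: drop; pos6(id39) recv 60: fwd; pos7(id41) recv 55: fwd; pos1(id34) recv 41: fwd
Round 3: pos3(id40) recv 37: drop; pos7(id41) recv 60: fwd; pos0(id37) recv 55: fwd; pos2(id16) recv 41: fwd
Round 4: pos0(id37) recv 60: fwd; pos1(id34) recv 55: fwd; pos3(id40) recv 41: fwd
Round 5: pos1(id34) recv 60: fwd; pos2(id16) recv 55: fwd; pos4(id60) recv 41: drop
After round 5: 2 messages still in flight

Answer: 2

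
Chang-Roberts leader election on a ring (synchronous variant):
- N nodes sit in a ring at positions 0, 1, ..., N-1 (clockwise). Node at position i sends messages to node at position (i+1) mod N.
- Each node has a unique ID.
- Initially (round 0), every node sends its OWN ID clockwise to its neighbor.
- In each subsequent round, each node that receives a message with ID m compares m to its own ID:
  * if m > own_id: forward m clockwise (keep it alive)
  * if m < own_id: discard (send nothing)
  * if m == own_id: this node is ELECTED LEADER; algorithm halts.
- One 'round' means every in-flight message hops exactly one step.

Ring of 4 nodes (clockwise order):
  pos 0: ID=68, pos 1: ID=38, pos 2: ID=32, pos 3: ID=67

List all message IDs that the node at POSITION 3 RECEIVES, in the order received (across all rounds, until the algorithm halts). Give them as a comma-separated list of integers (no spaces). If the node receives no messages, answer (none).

Round 1: pos1(id38) recv 68: fwd; pos2(id32) recv 38: fwd; pos3(id67) recv 32: drop; pos0(id68) recv 67: drop
Round 2: pos2(id32) recv 68: fwd; pos3(id67) recv 38: drop
Round 3: pos3(id67) recv 68: fwd
Round 4: pos0(id68) recv 68: ELECTED

Answer: 32,38,68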